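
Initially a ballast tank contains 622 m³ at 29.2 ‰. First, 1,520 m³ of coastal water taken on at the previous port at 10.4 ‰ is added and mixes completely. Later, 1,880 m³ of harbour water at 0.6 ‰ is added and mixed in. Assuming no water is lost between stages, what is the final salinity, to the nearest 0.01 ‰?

8.73 ‰

Salt balance:
Initial salt = 622×29.2 = 18,162.4
After stage 1: salt = 18,162.4 + 1,520×10.4 = 33,970.4; volume = 2,142 m³; S = 15.859 ‰
After stage 2: salt = 33,970.4 + 1,880×0.6 = 35,098.4; volume = 4,022 m³
S = 35,098.4 / 4,022 = 8.7266 ‰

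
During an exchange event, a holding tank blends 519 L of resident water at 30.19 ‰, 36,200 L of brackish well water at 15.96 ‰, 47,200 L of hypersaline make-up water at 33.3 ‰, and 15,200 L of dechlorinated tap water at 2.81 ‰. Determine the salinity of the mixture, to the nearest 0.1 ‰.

22.3 ‰

Mass of salt is conserved:
salt = 519×30.19 + 36,200×15.96 + 47,200×33.3 + 15,200×2.81 = 15,668.61 + 577,752 + 1,571,760 + 42,712 = 2,207,892.61
volume = 519 + 36,200 + 47,200 + 15,200 = 99,119 L
S = 2,207,892.61 / 99,119 = 22.275 ‰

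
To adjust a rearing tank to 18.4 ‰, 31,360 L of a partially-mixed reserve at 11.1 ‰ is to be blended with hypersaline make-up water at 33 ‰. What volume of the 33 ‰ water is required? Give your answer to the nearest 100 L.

Salt balance: 31,360×11.1 + V×33 = (31,360+V)×18.4
348,096 + 33V = 577,024 + 18.4V
228,928 = 14.6V
V = 15,680 L

15700 L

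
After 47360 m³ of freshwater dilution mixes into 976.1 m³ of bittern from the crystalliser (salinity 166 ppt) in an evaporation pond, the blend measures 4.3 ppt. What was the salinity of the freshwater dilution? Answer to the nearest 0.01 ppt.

Salt balance: 976.1×166 + 47,360×S = 48,336.1×4.3
162,032.6 + 47,360·S = 207,845.23
S = (207,845.23 − 162,032.6) / 47,360 = 0.9673 ppt

0.97 ppt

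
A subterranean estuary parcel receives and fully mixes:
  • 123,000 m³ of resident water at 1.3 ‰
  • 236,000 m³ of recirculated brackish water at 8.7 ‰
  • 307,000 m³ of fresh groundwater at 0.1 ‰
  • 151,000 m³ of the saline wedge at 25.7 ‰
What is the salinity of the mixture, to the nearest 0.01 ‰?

By conservation of dissolved salt,
salt = 123,000×1.3 + 236,000×8.7 + 307,000×0.1 + 151,000×25.7 = 159,900 + 2,053,200 + 30,700 + 3,880,700 = 6,124,500
volume = 123,000 + 236,000 + 307,000 + 151,000 = 817,000 m³
S = 6,124,500 / 817,000 = 7.4963 ‰

7.50 ‰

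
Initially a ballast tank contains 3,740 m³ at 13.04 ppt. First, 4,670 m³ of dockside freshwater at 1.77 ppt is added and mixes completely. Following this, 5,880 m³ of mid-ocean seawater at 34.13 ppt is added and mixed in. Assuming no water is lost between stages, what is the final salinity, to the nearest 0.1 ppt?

Total salt / total volume:
Initial salt = 3,740×13.04 = 48,769.6
After stage 1: salt = 48,769.6 + 4,670×1.77 = 57,035.5; volume = 8,410 m³; S = 6.782 ppt
After stage 2: salt = 57,035.5 + 5,880×34.13 = 257,719.9; volume = 14,290 m³
S = 257,719.9 / 14,290 = 18.035 ppt

18.0 ppt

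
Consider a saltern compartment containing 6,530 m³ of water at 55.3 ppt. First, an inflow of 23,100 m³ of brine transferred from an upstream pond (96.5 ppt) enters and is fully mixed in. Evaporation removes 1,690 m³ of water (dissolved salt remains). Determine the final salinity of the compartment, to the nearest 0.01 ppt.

92.71 ppt

After mixing: salt = 6,530×55.3 + 23,100×96.5 = 2,590,259; volume = 29,630 m³
After evaporation: salt unchanged = 2,590,259; volume = 29,630 − 1,690 = 27,940 m³
S = 2,590,259 / 27,940 = 92.7079 ppt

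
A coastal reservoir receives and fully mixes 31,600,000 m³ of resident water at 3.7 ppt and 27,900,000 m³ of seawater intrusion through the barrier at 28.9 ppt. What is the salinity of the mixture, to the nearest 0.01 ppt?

Conserving salt mass:
salt = 31,600,000×3.7 + 27,900,000×28.9 = 116,920,000 + 806,310,000 = 923,230,000
volume = 31,600,000 + 27,900,000 = 59,500,000 m³
S = 923,230,000 / 59,500,000 = 15.5165 ppt

15.52 ppt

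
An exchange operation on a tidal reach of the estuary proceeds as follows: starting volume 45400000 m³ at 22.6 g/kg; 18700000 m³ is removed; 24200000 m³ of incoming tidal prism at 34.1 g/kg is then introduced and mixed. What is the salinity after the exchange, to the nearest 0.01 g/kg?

28.07 g/kg

Remaining after removal: 26,700,000 m³ at 22.6 g/kg (salt = 603,420,000)
After addition: salt = 603,420,000 + 24,200,000×34.1 = 1,428,640,000; volume = 50,900,000 m³
S = 1,428,640,000 / 50,900,000 = 28.0676 g/kg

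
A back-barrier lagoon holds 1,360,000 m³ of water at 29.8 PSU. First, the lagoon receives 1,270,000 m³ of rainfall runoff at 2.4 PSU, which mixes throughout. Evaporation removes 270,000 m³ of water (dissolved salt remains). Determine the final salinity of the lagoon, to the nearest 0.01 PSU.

18.46 PSU

After mixing: salt = 1,360,000×29.8 + 1,270,000×2.4 = 43,576,000; volume = 2,630,000 m³
After evaporation: salt unchanged = 43,576,000; volume = 2,630,000 − 270,000 = 2,360,000 m³
S = 43,576,000 / 2,360,000 = 18.4644 PSU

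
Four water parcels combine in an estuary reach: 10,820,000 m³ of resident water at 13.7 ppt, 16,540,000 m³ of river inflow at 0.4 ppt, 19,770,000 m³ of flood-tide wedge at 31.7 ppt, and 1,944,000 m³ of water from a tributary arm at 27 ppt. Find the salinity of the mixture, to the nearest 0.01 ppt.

Conserving salt mass:
salt = 10,820,000×13.7 + 16,540,000×0.4 + 19,770,000×31.7 + 1,944,000×27 = 148,234,000 + 6,616,000 + 626,709,000 + 52,488,000 = 834,047,000
volume = 10,820,000 + 16,540,000 + 19,770,000 + 1,944,000 = 49,074,000 m³
S = 834,047,000 / 49,074,000 = 16.9957 ppt

17.00 ppt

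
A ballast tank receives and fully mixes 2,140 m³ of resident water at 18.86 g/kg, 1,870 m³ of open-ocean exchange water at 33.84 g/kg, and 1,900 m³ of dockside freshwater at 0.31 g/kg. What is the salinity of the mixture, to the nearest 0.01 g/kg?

Conserving salt mass:
salt = 2,140×18.86 + 1,870×33.84 + 1,900×0.31 = 40,360.4 + 63,280.8 + 589 = 104,230.2
volume = 2,140 + 1,870 + 1,900 = 5,910 m³
S = 104,230.2 / 5,910 = 17.6362 g/kg

17.64 g/kg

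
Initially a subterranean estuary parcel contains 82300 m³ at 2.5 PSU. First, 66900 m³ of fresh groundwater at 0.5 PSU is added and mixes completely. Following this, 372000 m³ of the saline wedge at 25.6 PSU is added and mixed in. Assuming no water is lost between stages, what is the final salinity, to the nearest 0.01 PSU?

Mass of salt is conserved:
Initial salt = 82,300×2.5 = 205,750
After stage 1: salt = 205,750 + 66,900×0.5 = 239,200; volume = 149,200 m³; S = 1.603 PSU
After stage 2: salt = 239,200 + 372,000×25.6 = 9,762,400; volume = 521,200 m³
S = 9,762,400 / 521,200 = 18.7306 PSU

18.73 PSU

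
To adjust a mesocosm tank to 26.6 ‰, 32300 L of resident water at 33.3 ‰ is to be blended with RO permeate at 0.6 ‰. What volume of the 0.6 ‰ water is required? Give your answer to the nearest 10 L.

8320 L

Salt balance: 32,300×33.3 + V×0.6 = (32,300+V)×26.6
1,075,590 + 0.6V = 859,180 + 26.6V
216,410 = 26V
V = 8,323.46 L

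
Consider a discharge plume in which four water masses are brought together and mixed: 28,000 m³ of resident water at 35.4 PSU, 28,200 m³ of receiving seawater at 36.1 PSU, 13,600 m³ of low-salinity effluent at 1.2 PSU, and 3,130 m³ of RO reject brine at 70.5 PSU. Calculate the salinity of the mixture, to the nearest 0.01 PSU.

Salt balance:
salt = 28,000×35.4 + 28,200×36.1 + 13,600×1.2 + 3,130×70.5 = 991,200 + 1,018,020 + 16,320 + 220,665 = 2,246,205
volume = 28,000 + 28,200 + 13,600 + 3,130 = 72,930 m³
S = 2,246,205 / 72,930 = 30.7995 PSU

30.80 PSU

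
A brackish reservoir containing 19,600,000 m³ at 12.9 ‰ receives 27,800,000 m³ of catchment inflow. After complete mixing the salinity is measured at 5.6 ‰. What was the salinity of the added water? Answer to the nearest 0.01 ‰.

0.45 ‰

Salt balance: 19,600,000×12.9 + 27,800,000×S = 47,400,000×5.6
252,840,000 + 27,800,000·S = 265,440,000
S = (265,440,000 − 252,840,000) / 27,800,000 = 0.4532 ‰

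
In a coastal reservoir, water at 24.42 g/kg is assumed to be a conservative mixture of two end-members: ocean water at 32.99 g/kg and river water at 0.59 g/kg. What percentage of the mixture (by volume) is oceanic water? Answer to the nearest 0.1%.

Let g be the oceanic fraction. Salt balance per unit volume:
g×32.99 + (1−g)×0.59 = 24.42
g = (24.42 − 0.59) / (32.99 − 0.59) = 23.83/32.4 = 0.7355

73.5%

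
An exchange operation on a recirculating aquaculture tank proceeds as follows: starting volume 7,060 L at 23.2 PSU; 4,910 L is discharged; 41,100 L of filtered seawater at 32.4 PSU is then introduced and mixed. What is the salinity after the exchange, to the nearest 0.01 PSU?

31.94 PSU

Remaining after removal: 2,150 L at 23.2 PSU (salt = 49,880)
After addition: salt = 49,880 + 41,100×32.4 = 1,381,520; volume = 43,250 L
S = 1,381,520 / 43,250 = 31.9427 PSU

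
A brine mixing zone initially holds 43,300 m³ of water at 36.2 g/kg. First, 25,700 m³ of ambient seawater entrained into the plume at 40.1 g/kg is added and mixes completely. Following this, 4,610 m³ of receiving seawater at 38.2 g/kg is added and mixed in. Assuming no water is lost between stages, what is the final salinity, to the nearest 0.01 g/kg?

37.69 g/kg

Mass of salt is conserved:
Initial salt = 43,300×36.2 = 1,567,460
After stage 1: salt = 1,567,460 + 25,700×40.1 = 2,598,030; volume = 69,000 m³; S = 37.653 g/kg
After stage 2: salt = 2,598,030 + 4,610×38.2 = 2,774,132; volume = 73,610 m³
S = 2,774,132 / 73,610 = 37.6869 g/kg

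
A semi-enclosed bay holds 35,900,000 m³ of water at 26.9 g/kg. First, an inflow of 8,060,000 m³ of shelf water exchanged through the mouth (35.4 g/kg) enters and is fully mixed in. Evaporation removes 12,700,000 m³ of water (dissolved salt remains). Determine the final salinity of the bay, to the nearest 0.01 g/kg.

After mixing: salt = 35,900,000×26.9 + 8,060,000×35.4 = 1,251,034,000; volume = 43,960,000 m³
After evaporation: salt unchanged = 1,251,034,000; volume = 43,960,000 − 12,700,000 = 31,260,000 m³
S = 1,251,034,000 / 31,260,000 = 40.0203 g/kg

40.02 g/kg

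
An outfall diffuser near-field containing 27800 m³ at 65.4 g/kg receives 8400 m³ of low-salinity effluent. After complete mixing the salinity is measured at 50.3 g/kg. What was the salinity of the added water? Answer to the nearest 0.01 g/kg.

0.33 g/kg

Salt balance: 27,800×65.4 + 8,400×S = 36,200×50.3
1,818,120 + 8,400·S = 1,820,860
S = (1,820,860 − 1,818,120) / 8,400 = 0.3262 g/kg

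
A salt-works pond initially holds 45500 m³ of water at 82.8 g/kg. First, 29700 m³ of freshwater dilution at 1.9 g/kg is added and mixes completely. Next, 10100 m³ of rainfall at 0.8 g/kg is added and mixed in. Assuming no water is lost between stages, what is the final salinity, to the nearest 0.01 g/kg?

44.92 g/kg

By conservation of dissolved salt,
Initial salt = 45,500×82.8 = 3,767,400
After stage 1: salt = 3,767,400 + 29,700×1.9 = 3,823,830; volume = 75,200 m³; S = 50.849 g/kg
After stage 2: salt = 3,823,830 + 10,100×0.8 = 3,831,910; volume = 85,300 m³
S = 3,831,910 / 85,300 = 44.9227 g/kg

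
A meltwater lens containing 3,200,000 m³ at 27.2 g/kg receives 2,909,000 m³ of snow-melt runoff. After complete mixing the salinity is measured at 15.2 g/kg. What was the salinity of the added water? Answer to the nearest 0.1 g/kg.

2.0 g/kg

Salt balance: 3,200,000×27.2 + 2,909,000×S = 6,109,000×15.2
87,040,000 + 2,909,000·S = 92,856,800
S = (92,856,800 − 87,040,000) / 2,909,000 = 1.9996 g/kg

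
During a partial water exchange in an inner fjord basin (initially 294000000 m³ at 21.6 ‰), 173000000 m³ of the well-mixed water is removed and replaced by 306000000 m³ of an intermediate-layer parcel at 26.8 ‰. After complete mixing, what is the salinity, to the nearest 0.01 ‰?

Remaining after removal: 121,000,000 m³ at 21.6 ‰ (salt = 2,613,600,000)
After addition: salt = 2,613,600,000 + 306,000,000×26.8 = 10,814,400,000; volume = 427,000,000 m³
S = 10,814,400,000 / 427,000,000 = 25.3265 ‰

25.33 ‰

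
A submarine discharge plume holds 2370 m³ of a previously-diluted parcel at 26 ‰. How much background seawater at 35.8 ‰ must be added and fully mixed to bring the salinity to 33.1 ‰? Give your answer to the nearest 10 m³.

Salt balance: 2,370×26 + V×35.8 = (2,370+V)×33.1
61,620 + 35.8V = 78,447 + 33.1V
16,827 = 2.7V
V = 6,232.22 m³

6230 m³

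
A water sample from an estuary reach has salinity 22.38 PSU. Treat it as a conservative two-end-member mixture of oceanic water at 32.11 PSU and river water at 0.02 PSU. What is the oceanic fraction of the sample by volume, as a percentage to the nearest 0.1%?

Let g be the oceanic fraction. Salt balance per unit volume:
g×32.11 + (1−g)×0.02 = 22.38
g = (22.38 − 0.02) / (32.11 − 0.02) = 22.36/32.09 = 0.6968

69.7%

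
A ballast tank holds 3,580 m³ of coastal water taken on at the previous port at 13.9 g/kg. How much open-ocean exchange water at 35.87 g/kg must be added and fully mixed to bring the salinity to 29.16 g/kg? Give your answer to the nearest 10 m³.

Salt balance: 3,580×13.9 + V×35.87 = (3,580+V)×29.16
49,762 + 35.87V = 104,392.8 + 29.16V
54,630.8 = 6.71V
V = 8,141.7 m³

8140 m³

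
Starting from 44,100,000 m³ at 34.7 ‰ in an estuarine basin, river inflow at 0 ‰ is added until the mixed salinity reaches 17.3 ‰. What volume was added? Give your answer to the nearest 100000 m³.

44400000 m³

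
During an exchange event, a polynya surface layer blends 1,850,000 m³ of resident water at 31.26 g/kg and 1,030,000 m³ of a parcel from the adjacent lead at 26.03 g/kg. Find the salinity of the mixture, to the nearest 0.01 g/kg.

Salt balance:
salt = 1,850,000×31.26 + 1,030,000×26.03 = 57,831,000 + 26,810,900 = 84,641,900
volume = 1,850,000 + 1,030,000 = 2,880,000 m³
S = 84,641,900 / 2,880,000 = 29.3895 g/kg

29.39 g/kg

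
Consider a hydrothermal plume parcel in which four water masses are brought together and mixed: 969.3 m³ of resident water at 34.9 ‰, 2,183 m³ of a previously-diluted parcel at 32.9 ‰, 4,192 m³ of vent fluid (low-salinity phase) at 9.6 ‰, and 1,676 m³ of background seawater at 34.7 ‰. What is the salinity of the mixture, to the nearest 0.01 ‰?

22.62 ‰

Salt balance:
salt = 969.3×34.9 + 2,183×32.9 + 4,192×9.6 + 1,676×34.7 = 33,828.57 + 71,820.7 + 40,243.2 + 58,157.2 = 204,049.67
volume = 969.3 + 2,183 + 4,192 + 1,676 = 9,020.3 m³
S = 204,049.67 / 9,020.3 = 22.6212 ‰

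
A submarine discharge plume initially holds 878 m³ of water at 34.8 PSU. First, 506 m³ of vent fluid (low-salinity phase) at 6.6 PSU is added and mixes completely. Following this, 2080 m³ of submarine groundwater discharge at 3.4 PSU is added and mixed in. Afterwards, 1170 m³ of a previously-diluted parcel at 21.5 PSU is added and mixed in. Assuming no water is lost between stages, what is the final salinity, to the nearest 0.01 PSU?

14.27 PSU

Weighted by volume,
Initial salt = 878×34.8 = 30,554.4
After stage 1: salt = 30,554.4 + 506×6.6 = 33,894; volume = 1,384 m³; S = 24.49 PSU
After stage 2: salt = 33,894 + 2,080×3.4 = 40,966; volume = 3,464 m³; S = 11.826 PSU
After stage 3: salt = 40,966 + 1,170×21.5 = 66,121; volume = 4,634 m³
S = 66,121 / 4,634 = 14.2687 PSU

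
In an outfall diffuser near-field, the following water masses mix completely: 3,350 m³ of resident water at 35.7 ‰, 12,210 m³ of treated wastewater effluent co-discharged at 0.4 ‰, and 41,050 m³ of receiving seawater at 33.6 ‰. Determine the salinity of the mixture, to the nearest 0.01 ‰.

Salt balance:
salt = 3,350×35.7 + 12,210×0.4 + 41,050×33.6 = 119,595 + 4,884 + 1,379,280 = 1,503,759
volume = 3,350 + 12,210 + 41,050 = 56,610 m³
S = 1,503,759 / 56,610 = 26.5635 ‰

26.56 ‰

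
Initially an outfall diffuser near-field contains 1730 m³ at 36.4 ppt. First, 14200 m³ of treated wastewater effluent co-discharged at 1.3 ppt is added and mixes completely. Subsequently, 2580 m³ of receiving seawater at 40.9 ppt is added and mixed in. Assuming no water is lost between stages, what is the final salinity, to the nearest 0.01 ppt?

By conservation of dissolved salt,
Initial salt = 1,730×36.4 = 62,972
After stage 1: salt = 62,972 + 14,200×1.3 = 81,432; volume = 15,930 m³; S = 5.112 ppt
After stage 2: salt = 81,432 + 2,580×40.9 = 186,954; volume = 18,510 m³
S = 186,954 / 18,510 = 10.1002 ppt

10.10 ppt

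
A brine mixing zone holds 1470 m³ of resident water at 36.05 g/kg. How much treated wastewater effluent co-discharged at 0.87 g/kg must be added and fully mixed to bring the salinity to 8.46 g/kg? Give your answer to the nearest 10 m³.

5340 m³

Salt balance: 1,470×36.05 + V×0.87 = (1,470+V)×8.46
52,993.5 + 0.87V = 12,436.2 + 8.46V
40,557.3 = 7.59V
V = 5,343.52 m³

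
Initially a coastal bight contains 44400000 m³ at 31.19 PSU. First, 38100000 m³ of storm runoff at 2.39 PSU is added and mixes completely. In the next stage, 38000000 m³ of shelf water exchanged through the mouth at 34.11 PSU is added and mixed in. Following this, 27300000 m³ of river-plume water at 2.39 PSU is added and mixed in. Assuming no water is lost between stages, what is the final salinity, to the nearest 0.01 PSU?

19.20 PSU

Total salt / total volume:
Initial salt = 44,400,000×31.19 = 1,384,836,000
After stage 1: salt = 1,384,836,000 + 38,100,000×2.39 = 1,475,895,000; volume = 82,500,000 m³; S = 17.89 PSU
After stage 2: salt = 1,475,895,000 + 38,000,000×34.11 = 2,772,075,000; volume = 120,500,000 m³; S = 23.005 PSU
After stage 3: salt = 2,772,075,000 + 27,300,000×2.39 = 2,837,322,000; volume = 147,800,000 m³
S = 2,837,322,000 / 147,800,000 = 19.197 PSU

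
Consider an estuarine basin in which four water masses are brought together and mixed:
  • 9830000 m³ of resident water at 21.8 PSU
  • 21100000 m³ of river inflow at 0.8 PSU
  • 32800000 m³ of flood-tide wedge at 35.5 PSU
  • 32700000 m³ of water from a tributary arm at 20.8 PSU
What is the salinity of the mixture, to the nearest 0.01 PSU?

21.53 PSU

Conserving salt mass:
salt = 9,830,000×21.8 + 21,100,000×0.8 + 32,800,000×35.5 + 32,700,000×20.8 = 214,294,000 + 16,880,000 + 1,164,400,000 + 680,160,000 = 2,075,734,000
volume = 9,830,000 + 21,100,000 + 32,800,000 + 32,700,000 = 96,430,000 m³
S = 2,075,734,000 / 96,430,000 = 21.5258 PSU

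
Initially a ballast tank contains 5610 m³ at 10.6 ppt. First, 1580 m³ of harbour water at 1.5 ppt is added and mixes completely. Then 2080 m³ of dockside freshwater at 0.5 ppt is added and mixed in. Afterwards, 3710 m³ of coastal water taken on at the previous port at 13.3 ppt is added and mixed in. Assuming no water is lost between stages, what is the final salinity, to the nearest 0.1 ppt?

Total salt / total volume:
Initial salt = 5,610×10.6 = 59,466
After stage 1: salt = 59,466 + 1,580×1.5 = 61,836; volume = 7,190 m³; S = 8.6 ppt
After stage 2: salt = 61,836 + 2,080×0.5 = 62,876; volume = 9,270 m³; S = 6.783 ppt
After stage 3: salt = 62,876 + 3,710×13.3 = 112,219; volume = 12,980 m³
S = 112,219 / 12,980 = 8.6455 ppt

8.6 ppt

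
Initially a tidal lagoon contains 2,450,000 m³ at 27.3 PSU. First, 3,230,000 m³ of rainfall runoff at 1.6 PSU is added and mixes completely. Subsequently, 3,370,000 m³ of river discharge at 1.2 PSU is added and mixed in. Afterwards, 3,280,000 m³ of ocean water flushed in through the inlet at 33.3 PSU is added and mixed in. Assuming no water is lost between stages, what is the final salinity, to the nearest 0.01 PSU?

15.03 PSU

Weighted by volume,
Initial salt = 2,450,000×27.3 = 66,885,000
After stage 1: salt = 66,885,000 + 3,230,000×1.6 = 72,053,000; volume = 5,680,000 m³; S = 12.685 PSU
After stage 2: salt = 72,053,000 + 3,370,000×1.2 = 76,097,000; volume = 9,050,000 m³; S = 8.409 PSU
After stage 3: salt = 76,097,000 + 3,280,000×33.3 = 185,321,000; volume = 12,330,000 m³
S = 185,321,000 / 12,330,000 = 15.0301 PSU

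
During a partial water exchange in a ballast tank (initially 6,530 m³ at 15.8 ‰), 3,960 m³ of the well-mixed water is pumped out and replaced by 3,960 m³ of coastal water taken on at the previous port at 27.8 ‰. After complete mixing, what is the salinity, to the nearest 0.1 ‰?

Remaining after removal: 2,570 m³ at 15.8 ‰ (salt = 40,606)
After addition: salt = 40,606 + 3,960×27.8 = 150,694; volume = 6,530 m³
S = 150,694 / 6,530 = 23.0772 ‰

23.1 ‰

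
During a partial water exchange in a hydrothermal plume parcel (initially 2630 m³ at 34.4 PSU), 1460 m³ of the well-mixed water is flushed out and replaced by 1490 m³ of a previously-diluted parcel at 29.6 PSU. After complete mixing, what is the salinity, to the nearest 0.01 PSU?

Remaining after removal: 1,170 m³ at 34.4 PSU (salt = 40,248)
After addition: salt = 40,248 + 1,490×29.6 = 84,352; volume = 2,660 m³
S = 84,352 / 2,660 = 31.7113 PSU

31.71 PSU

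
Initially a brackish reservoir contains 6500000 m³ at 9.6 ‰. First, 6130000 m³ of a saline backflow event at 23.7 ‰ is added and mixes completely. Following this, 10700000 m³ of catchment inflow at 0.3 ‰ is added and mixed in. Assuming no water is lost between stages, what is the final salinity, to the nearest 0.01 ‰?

9.04 ‰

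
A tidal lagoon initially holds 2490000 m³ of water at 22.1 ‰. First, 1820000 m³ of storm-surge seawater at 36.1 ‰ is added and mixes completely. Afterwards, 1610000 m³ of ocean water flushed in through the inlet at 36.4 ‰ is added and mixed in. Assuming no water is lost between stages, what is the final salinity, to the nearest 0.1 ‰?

30.3 ‰

Mass of salt is conserved:
Initial salt = 2,490,000×22.1 = 55,029,000
After stage 1: salt = 55,029,000 + 1,820,000×36.1 = 120,731,000; volume = 4,310,000 m³; S = 28.012 ‰
After stage 2: salt = 120,731,000 + 1,610,000×36.4 = 179,335,000; volume = 5,920,000 m³
S = 179,335,000 / 5,920,000 = 30.2931 ‰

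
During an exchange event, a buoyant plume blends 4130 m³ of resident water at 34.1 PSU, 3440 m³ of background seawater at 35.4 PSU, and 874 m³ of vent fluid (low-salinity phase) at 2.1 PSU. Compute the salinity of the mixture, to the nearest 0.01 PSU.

31.32 PSU

Conserving salt mass:
salt = 4,130×34.1 + 3,440×35.4 + 874×2.1 = 140,833 + 121,776 + 1,835.4 = 264,444.4
volume = 4,130 + 3,440 + 874 = 8,444 m³
S = 264,444.4 / 8,444 = 31.3174 PSU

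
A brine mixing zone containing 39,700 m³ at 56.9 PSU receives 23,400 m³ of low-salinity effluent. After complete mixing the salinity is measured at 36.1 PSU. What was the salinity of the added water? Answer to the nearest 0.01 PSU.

0.81 PSU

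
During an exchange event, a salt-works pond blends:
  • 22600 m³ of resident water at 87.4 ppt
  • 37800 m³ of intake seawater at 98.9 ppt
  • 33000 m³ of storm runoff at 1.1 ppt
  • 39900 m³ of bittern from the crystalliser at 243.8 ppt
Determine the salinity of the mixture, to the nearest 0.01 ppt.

116.11 ppt

Salt balance:
salt = 22,600×87.4 + 37,800×98.9 + 33,000×1.1 + 39,900×243.8 = 1,975,240 + 3,738,420 + 36,300 + 9,727,620 = 15,477,580
volume = 22,600 + 37,800 + 33,000 + 39,900 = 133,300 m³
S = 15,477,580 / 133,300 = 116.1109 ppt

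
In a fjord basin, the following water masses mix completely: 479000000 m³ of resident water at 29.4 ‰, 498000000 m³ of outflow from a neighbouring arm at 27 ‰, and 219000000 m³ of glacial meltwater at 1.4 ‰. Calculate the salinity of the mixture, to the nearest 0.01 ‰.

23.27 ‰

Total salt / total volume:
salt = 479,000,000×29.4 + 498,000,000×27 + 219,000,000×1.4 = 14,082,600,000 + 13,446,000,000 + 306,600,000 = 27,835,200,000
volume = 479,000,000 + 498,000,000 + 219,000,000 = 1,196,000,000 m³
S = 27,835,200,000 / 1,196,000,000 = 23.2736 ‰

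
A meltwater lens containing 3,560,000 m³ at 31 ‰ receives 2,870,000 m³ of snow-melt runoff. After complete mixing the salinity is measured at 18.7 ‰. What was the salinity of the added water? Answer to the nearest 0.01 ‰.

Salt balance: 3,560,000×31 + 2,870,000×S = 6,430,000×18.7
110,360,000 + 2,870,000·S = 120,241,000
S = (120,241,000 − 110,360,000) / 2,870,000 = 3.4429 ‰

3.44 ‰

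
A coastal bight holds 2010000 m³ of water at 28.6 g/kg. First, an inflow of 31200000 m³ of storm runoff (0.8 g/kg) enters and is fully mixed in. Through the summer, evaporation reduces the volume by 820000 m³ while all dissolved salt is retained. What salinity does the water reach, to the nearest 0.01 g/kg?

2.55 g/kg

After mixing: salt = 2,010,000×28.6 + 31,200,000×0.8 = 82,446,000; volume = 33,210,000 m³
After evaporation: salt unchanged = 82,446,000; volume = 33,210,000 − 820,000 = 32,390,000 m³
S = 82,446,000 / 32,390,000 = 2.5454 g/kg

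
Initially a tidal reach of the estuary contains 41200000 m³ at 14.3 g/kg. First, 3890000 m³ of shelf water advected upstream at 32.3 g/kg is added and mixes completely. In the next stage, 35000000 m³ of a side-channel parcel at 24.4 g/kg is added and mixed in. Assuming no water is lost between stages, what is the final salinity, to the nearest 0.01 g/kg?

Total salt / total volume:
Initial salt = 41,200,000×14.3 = 589,160,000
After stage 1: salt = 589,160,000 + 3,890,000×32.3 = 714,807,000; volume = 45,090,000 m³; S = 15.853 g/kg
After stage 2: salt = 714,807,000 + 35,000,000×24.4 = 1,568,807,000; volume = 80,090,000 m³
S = 1,568,807,000 / 80,090,000 = 19.5881 g/kg

19.59 g/kg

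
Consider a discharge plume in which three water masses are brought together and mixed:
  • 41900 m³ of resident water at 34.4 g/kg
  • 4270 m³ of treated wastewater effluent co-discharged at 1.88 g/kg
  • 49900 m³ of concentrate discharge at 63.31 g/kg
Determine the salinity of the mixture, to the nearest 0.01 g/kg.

Total salt / total volume:
salt = 41,900×34.4 + 4,270×1.88 + 49,900×63.31 = 1,441,360 + 8,027.6 + 3,159,169 = 4,608,556.6
volume = 41,900 + 4,270 + 49,900 = 96,070 m³
S = 4,608,556.6 / 96,070 = 47.9708 g/kg

47.97 g/kg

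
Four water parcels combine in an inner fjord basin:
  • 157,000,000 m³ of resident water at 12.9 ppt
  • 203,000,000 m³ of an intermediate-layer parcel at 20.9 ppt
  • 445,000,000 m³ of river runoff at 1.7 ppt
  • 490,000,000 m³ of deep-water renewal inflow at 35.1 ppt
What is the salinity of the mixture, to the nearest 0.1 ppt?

18.7 ppt

Salt balance:
salt = 157,000,000×12.9 + 203,000,000×20.9 + 445,000,000×1.7 + 490,000,000×35.1 = 2,025,300,000 + 4,242,700,000 + 756,500,000 + 17,199,000,000 = 24,223,500,000
volume = 157,000,000 + 203,000,000 + 445,000,000 + 490,000,000 = 1,295,000,000 m³
S = 24,223,500,000 / 1,295,000,000 = 18.705 ppt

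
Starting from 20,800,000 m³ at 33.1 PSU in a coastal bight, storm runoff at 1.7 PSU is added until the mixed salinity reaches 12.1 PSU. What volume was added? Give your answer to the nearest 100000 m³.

42000000 m³

Salt balance: 20,800,000×33.1 + V×1.7 = (20,800,000+V)×12.1
688,480,000 + 1.7V = 251,680,000 + 12.1V
436,800,000 = 10.4V
V = 42,000,000 m³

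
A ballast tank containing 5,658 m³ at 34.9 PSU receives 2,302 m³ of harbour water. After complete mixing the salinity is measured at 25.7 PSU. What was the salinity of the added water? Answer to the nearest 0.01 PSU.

Salt balance: 5,658×34.9 + 2,302×S = 7,960×25.7
197,464.2 + 2,302·S = 204,572
S = (204,572 − 197,464.2) / 2,302 = 3.0877 PSU

3.09 PSU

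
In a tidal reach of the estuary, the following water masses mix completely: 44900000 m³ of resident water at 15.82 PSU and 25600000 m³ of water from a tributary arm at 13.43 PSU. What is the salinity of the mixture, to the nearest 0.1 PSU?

Salt balance:
salt = 44,900,000×15.82 + 25,600,000×13.43 = 710,318,000 + 343,808,000 = 1,054,126,000
volume = 44,900,000 + 25,600,000 = 70,500,000 m³
S = 1,054,126,000 / 70,500,000 = 14.952 PSU

15.0 PSU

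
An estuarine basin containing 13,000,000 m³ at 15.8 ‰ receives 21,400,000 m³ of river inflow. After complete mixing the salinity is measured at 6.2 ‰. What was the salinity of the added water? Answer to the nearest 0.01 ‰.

Salt balance: 13,000,000×15.8 + 21,400,000×S = 34,400,000×6.2
205,400,000 + 21,400,000·S = 213,280,000
S = (213,280,000 − 205,400,000) / 21,400,000 = 0.3682 ‰

0.37 ‰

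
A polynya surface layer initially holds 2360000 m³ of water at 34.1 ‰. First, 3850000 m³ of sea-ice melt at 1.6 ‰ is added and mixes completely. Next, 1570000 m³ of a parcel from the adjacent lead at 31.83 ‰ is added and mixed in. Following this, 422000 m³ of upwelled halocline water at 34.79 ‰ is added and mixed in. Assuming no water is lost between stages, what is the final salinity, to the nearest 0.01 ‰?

18.45 ‰

Conserving salt mass:
Initial salt = 2,360,000×34.1 = 80,476,000
After stage 1: salt = 80,476,000 + 3,850,000×1.6 = 86,636,000; volume = 6,210,000 m³; S = 13.951 ‰
After stage 2: salt = 86,636,000 + 1,570,000×31.83 = 136,609,100; volume = 7,780,000 m³; S = 17.559 ‰
After stage 3: salt = 136,609,100 + 422,000×34.79 = 151,290,480; volume = 8,202,000 m³
S = 151,290,480 / 8,202,000 = 18.4456 ‰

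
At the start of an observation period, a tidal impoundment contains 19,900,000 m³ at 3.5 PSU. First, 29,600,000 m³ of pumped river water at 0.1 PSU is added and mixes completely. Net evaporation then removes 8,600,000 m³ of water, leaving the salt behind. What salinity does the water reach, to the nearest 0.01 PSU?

After mixing: salt = 19,900,000×3.5 + 29,600,000×0.1 = 72,610,000; volume = 49,500,000 m³
After evaporation: salt unchanged = 72,610,000; volume = 49,500,000 − 8,600,000 = 40,900,000 m³
S = 72,610,000 / 40,900,000 = 1.7753 PSU

1.78 PSU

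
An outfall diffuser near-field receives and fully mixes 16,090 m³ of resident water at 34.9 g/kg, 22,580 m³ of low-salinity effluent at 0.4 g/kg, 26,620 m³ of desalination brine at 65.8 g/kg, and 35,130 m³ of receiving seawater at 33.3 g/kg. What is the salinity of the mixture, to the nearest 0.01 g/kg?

Salt balance:
salt = 16,090×34.9 + 22,580×0.4 + 26,620×65.8 + 35,130×33.3 = 561,541 + 9,032 + 1,751,596 + 1,169,829 = 3,491,998
volume = 16,090 + 22,580 + 26,620 + 35,130 = 100,420 m³
S = 3,491,998 / 100,420 = 34.7739 g/kg

34.77 g/kg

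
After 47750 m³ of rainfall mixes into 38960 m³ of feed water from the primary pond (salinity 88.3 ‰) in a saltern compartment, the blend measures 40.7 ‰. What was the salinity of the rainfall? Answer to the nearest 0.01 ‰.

1.86 ‰

Salt balance: 38,960×88.3 + 47,750×S = 86,710×40.7
3,440,168 + 47,750·S = 3,529,097
S = (3,529,097 − 3,440,168) / 47,750 = 1.8624 ‰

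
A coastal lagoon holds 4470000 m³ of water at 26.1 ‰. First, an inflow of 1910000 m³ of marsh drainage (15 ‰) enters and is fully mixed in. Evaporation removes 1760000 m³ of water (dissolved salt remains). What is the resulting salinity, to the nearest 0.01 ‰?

After mixing: salt = 4,470,000×26.1 + 1,910,000×15 = 145,317,000; volume = 6,380,000 m³
After evaporation: salt unchanged = 145,317,000; volume = 6,380,000 − 1,760,000 = 4,620,000 m³
S = 145,317,000 / 4,620,000 = 31.4539 ‰

31.45 ‰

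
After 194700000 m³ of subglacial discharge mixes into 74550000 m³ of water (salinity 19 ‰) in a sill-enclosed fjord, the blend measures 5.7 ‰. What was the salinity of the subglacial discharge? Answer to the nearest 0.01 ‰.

0.61 ‰

Salt balance: 74,550,000×19 + 194,700,000×S = 269,250,000×5.7
1,416,450,000 + 194,700,000·S = 1,534,725,000
S = (1,534,725,000 − 1,416,450,000) / 194,700,000 = 0.6075 ‰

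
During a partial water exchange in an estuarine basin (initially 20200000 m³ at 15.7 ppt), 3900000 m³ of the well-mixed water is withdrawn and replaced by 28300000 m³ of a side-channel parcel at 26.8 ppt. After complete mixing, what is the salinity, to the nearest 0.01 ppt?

22.74 ppt

Remaining after removal: 16,300,000 m³ at 15.7 ppt (salt = 255,910,000)
After addition: salt = 255,910,000 + 28,300,000×26.8 = 1,014,350,000; volume = 44,600,000 m³
S = 1,014,350,000 / 44,600,000 = 22.7433 ppt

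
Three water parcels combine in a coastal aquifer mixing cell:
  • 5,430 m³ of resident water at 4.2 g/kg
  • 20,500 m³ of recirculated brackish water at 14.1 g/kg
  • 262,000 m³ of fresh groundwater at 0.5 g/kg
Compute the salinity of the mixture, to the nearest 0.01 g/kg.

1.54 g/kg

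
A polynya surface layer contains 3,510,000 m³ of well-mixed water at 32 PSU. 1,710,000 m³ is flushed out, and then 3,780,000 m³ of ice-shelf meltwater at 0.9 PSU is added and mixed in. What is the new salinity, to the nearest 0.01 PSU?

Remaining after removal: 1,800,000 m³ at 32 PSU (salt = 57,600,000)
After addition: salt = 57,600,000 + 3,780,000×0.9 = 61,002,000; volume = 5,580,000 m³
S = 61,002,000 / 5,580,000 = 10.9323 PSU

10.93 PSU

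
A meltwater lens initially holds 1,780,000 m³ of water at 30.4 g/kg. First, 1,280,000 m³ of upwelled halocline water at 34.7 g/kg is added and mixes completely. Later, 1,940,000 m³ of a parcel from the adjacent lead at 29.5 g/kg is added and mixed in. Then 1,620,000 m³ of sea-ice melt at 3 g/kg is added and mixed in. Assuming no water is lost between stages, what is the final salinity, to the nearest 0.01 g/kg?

Salt balance:
Initial salt = 1,780,000×30.4 = 54,112,000
After stage 1: salt = 54,112,000 + 1,280,000×34.7 = 98,528,000; volume = 3,060,000 m³; S = 32.199 g/kg
After stage 2: salt = 98,528,000 + 1,940,000×29.5 = 155,758,000; volume = 5,000,000 m³; S = 31.152 g/kg
After stage 3: salt = 155,758,000 + 1,620,000×3 = 160,618,000; volume = 6,620,000 m³
S = 160,618,000 / 6,620,000 = 24.2625 g/kg

24.26 g/kg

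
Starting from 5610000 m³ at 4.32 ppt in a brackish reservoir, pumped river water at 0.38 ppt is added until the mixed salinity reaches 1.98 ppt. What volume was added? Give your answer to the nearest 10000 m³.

8200000 m³

Salt balance: 5,610,000×4.32 + V×0.38 = (5,610,000+V)×1.98
24,235,200 + 0.38V = 11,107,800 + 1.98V
13,127,400 = 1.6V
V = 8,204,625 m³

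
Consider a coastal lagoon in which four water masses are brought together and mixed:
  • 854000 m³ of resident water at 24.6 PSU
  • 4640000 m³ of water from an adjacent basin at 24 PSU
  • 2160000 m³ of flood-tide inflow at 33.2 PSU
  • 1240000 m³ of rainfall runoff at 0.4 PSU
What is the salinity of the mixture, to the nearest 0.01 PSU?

Weighted by volume,
salt = 854,000×24.6 + 4,640,000×24 + 2,160,000×33.2 + 1,240,000×0.4 = 21,008,400 + 111,360,000 + 71,712,000 + 496,000 = 204,576,400
volume = 854,000 + 4,640,000 + 2,160,000 + 1,240,000 = 8,894,000 m³
S = 204,576,400 / 8,894,000 = 23.0016 PSU

23.00 PSU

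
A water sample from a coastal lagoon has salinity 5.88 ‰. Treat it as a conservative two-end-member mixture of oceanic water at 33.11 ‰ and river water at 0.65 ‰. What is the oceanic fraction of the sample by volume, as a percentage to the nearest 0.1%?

16.1%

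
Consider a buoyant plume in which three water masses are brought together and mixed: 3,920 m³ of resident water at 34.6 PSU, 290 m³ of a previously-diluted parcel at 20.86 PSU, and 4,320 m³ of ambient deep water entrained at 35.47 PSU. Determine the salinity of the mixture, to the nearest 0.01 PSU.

By conservation of dissolved salt,
salt = 3,920×34.6 + 290×20.86 + 4,320×35.47 = 135,632 + 6,049.4 + 153,230.4 = 294,911.8
volume = 3,920 + 290 + 4,320 = 8,530 m³
S = 294,911.8 / 8,530 = 34.5735 PSU

34.57 PSU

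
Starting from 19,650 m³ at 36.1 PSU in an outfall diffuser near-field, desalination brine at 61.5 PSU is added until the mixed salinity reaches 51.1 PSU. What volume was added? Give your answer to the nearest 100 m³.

Salt balance: 19,650×36.1 + V×61.5 = (19,650+V)×51.1
709,365 + 61.5V = 1,004,115 + 51.1V
294,750 = 10.4V
V = 28,341.35 m³

28300 m³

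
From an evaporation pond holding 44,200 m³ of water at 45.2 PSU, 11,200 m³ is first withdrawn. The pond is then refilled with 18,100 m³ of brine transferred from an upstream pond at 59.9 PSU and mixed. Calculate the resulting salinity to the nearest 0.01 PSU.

50.41 PSU

Remaining after removal: 33,000 m³ at 45.2 PSU (salt = 1,491,600)
After addition: salt = 1,491,600 + 18,100×59.9 = 2,575,790; volume = 51,100 m³
S = 2,575,790 / 51,100 = 50.4068 PSU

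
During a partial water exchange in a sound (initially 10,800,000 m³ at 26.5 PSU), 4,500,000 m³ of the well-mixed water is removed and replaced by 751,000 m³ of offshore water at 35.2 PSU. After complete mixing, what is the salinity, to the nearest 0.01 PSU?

Remaining after removal: 6,300,000 m³ at 26.5 PSU (salt = 166,950,000)
After addition: salt = 166,950,000 + 751,000×35.2 = 193,385,200; volume = 7,051,000 m³
S = 193,385,200 / 7,051,000 = 27.4266 PSU

27.43 PSU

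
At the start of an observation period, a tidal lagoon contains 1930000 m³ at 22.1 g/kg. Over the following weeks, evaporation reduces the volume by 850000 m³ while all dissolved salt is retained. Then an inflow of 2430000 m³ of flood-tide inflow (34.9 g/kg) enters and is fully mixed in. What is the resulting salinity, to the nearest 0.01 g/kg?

After evaporation: salt = 1,930,000×22.1 = 42,653,000; volume = 1,930,000 − 850,000 = 1,080,000 m³
After mixing: salt = 42,653,000 + 2,430,000×34.9 = 127,460,000; volume = 1,080,000 + 2,430,000 = 3,510,000 m³
S = 127,460,000 / 3,510,000 = 36.3134 g/kg

36.31 g/kg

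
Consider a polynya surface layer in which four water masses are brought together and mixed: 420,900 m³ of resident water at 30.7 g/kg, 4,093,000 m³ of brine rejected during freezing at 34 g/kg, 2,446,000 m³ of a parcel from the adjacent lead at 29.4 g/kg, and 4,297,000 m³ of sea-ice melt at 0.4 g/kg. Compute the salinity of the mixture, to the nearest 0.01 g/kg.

Weighted by volume,
salt = 420,900×30.7 + 4,093,000×34 + 2,446,000×29.4 + 4,297,000×0.4 = 12,921,630 + 139,162,000 + 71,912,400 + 1,718,800 = 225,714,830
volume = 420,900 + 4,093,000 + 2,446,000 + 4,297,000 = 11,256,900 m³
S = 225,714,830 / 11,256,900 = 20.0512 g/kg

20.05 g/kg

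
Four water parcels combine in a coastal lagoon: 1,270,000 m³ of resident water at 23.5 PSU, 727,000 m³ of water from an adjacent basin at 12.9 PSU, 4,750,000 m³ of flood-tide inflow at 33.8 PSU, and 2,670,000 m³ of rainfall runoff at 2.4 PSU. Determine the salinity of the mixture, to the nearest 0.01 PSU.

21.89 PSU

Total salt / total volume:
salt = 1,270,000×23.5 + 727,000×12.9 + 4,750,000×33.8 + 2,670,000×2.4 = 29,845,000 + 9,378,300 + 160,550,000 + 6,408,000 = 206,181,300
volume = 1,270,000 + 727,000 + 4,750,000 + 2,670,000 = 9,417,000 m³
S = 206,181,300 / 9,417,000 = 21.8946 PSU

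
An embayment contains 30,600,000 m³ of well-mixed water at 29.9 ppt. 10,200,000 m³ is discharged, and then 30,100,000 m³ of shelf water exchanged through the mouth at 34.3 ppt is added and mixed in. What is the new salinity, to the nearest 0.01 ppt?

32.52 ppt

Remaining after removal: 20,400,000 m³ at 29.9 ppt (salt = 609,960,000)
After addition: salt = 609,960,000 + 30,100,000×34.3 = 1,642,390,000; volume = 50,500,000 m³
S = 1,642,390,000 / 50,500,000 = 32.5226 ppt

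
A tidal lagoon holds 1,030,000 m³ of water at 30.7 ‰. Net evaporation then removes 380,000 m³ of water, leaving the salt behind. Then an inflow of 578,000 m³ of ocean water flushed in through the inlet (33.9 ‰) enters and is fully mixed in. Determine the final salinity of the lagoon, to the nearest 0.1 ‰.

41.7 ‰

After evaporation: salt = 1,030,000×30.7 = 31,621,000; volume = 1,030,000 − 380,000 = 650,000 m³
After mixing: salt = 31,621,000 + 578,000×33.9 = 51,215,200; volume = 650,000 + 578,000 = 1,228,000 m³
S = 51,215,200 / 1,228,000 = 41.7062 ‰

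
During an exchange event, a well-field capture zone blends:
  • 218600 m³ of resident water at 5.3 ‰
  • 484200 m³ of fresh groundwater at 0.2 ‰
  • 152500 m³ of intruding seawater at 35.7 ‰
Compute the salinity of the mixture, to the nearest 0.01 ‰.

Salt balance:
salt = 218,600×5.3 + 484,200×0.2 + 152,500×35.7 = 1,158,580 + 96,840 + 5,444,250 = 6,699,670
volume = 218,600 + 484,200 + 152,500 = 855,300 m³
S = 6,699,670 / 855,300 = 7.8331 ‰

7.83 ‰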